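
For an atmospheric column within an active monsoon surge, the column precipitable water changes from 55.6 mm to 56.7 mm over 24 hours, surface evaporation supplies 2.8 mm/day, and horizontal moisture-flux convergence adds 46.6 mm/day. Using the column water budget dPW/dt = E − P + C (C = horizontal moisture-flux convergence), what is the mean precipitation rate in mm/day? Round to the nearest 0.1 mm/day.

P ≈ 48.3 mm/day

dPW/dt = (56.7 − 55.6) mm / (24/24 day) = +1.100 mm/day.
P = E + C − dPW/dt = 2.8 + (46.6) − (+1.100) = 48.3 mm/day.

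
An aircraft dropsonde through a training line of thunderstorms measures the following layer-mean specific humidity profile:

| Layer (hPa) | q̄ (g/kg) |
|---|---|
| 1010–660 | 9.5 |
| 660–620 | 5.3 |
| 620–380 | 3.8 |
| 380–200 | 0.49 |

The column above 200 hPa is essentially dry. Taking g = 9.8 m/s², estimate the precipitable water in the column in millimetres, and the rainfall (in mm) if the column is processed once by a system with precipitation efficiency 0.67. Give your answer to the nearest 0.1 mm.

Precipitable water is the column-integrated vapour mass per unit area: PW = (1/g) Σ q̄ Δp, with q in kg/kg and Δp in Pa (1 kg/m² of water = 1 mm).
Layer 1010–660 hPa: Δp = 350 hPa = 35000 Pa, q̄ = 0.0095 kg/kg → 0.0095 × 35000 / 9.8 = 33.93 mm
Layer 660–620 hPa: Δp = 40 hPa = 4000 Pa, q̄ = 0.0053 kg/kg → 0.0053 × 4000 / 9.8 = 2.16 mm
Layer 620–380 hPa: Δp = 240 hPa = 24000 Pa, q̄ = 0.0038 kg/kg → 0.0038 × 24000 / 9.8 = 9.31 mm
Layer 380–200 hPa: Δp = 180 hPa = 18000 Pa, q̄ = 0.00049 kg/kg → 0.00049 × 18000 / 9.8 = 0.90 mm
PW = 33.93 + 2.16 + 9.31 + 0.90 = 46.30 ≈ 46.3 mm.
Rainfall = ε × PW = 0.67 × 46.3 = 31.0 mm.

PW ≈ 46.3 mm; rainfall ≈ 31.0 mm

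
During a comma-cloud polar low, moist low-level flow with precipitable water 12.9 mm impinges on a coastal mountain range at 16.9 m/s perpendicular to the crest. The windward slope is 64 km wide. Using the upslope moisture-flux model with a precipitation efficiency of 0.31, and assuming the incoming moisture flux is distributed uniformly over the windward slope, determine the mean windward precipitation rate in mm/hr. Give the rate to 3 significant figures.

Incoming column moisture flux per unit ridge length: F = V × PW = 16.9 × 12.9 = 218.01 mm·m/s.
Spread over the 64 km slope with efficiency ε = 0.31: R = ε·F/W = 0.31 × 218.01 / 64000 m = 1.056e-03 mm/s.
R = 1.056e-03 × 3600 = 3.80 mm/hr.

R ≈ 3.80 mm/hr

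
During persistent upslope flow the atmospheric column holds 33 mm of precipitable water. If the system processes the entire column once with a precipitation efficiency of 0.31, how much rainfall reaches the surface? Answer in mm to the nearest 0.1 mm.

Rainfall = ε × PW = 0.31 × 33 = 10.2 mm.

rainfall ≈ 10.2 mm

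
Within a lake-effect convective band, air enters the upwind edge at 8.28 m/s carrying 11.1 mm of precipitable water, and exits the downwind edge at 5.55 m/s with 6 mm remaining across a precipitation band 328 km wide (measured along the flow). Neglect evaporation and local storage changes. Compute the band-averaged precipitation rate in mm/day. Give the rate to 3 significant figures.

Column moisture flux per unit crosswind length is F = V × PW.
Inflow: F_in = 8.28 × 11.1 = 91.908 mm·m/s
Outflow: F_out = 5.55 × 6 = 33.3 mm·m/s
Steady-state rate R = (F_in − F_out)/L = (91.908 − 33.3) / 328000 m = 1.787e-04 mm/s.
R = 1.787e-04 × 3600 × 24 = 15.4 mm/day.

R ≈ 15.4 mm/day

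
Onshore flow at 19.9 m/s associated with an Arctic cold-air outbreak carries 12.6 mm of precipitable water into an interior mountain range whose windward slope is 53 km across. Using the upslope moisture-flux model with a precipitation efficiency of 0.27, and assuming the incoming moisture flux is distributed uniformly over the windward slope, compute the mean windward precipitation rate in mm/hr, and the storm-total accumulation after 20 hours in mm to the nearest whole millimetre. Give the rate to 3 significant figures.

Incoming column moisture flux per unit ridge length: F = V × PW = 19.9 × 12.6 = 250.74 mm·m/s.
Spread over the 53 km slope with efficiency ε = 0.27: R = ε·F/W = 0.27 × 250.74 / 53000 m = 1.277e-03 mm/s.
R = 1.277e-03 × 3600 = 4.60 mm/hr.
Over 20 h: total = 4.60 × 20 = 92 mm.

R ≈ 4.60 mm/hr; total ≈ 92 mm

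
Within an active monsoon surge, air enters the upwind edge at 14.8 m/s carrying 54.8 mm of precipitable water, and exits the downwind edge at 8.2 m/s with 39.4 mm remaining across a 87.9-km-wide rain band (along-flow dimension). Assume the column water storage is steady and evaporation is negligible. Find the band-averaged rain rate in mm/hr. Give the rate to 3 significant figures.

Column moisture flux per unit crosswind length is F = V × PW.
Inflow: F_in = 14.8 × 54.8 = 811.04 mm·m/s
Outflow: F_out = 8.2 × 39.4 = 323.08 mm·m/s
Steady-state rate R = (F_in − F_out)/L = (811.04 − 323.08) / 87900 m = 5.551e-03 mm/s.
R = 5.551e-03 × 3600 = 20.0 mm/hr.

R ≈ 20.0 mm/hr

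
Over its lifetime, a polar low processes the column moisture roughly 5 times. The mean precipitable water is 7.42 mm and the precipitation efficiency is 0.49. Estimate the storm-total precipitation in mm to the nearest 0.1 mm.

precipitation ≈ 18.2 mm

Each cycle deposits ε × PW = 0.49 × 7.42 = 3.6358 mm.
Over 5 cycles: 5 × 3.6358 = 18.2 mm.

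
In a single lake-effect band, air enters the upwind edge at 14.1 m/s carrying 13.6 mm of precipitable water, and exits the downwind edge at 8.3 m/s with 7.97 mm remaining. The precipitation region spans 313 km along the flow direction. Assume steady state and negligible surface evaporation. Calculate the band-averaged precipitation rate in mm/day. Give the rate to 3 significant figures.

Column moisture flux per unit crosswind length is F = V × PW.
Inflow: F_in = 14.1 × 13.6 = 191.76 mm·m/s
Outflow: F_out = 8.3 × 7.97 = 66.151 mm·m/s
Steady-state rate R = (F_in − F_out)/L = (191.76 − 66.151) / 313000 m = 4.013e-04 mm/s.
R = 4.013e-04 × 3600 × 24 = 34.7 mm/day.

R ≈ 34.7 mm/day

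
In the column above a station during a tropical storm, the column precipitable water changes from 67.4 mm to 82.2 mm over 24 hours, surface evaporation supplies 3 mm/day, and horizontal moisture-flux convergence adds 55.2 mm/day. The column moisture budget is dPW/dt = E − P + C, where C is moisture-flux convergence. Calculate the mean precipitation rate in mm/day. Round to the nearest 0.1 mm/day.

P ≈ 43.4 mm/day

dPW/dt = (82.2 − 67.4) mm / (24/24 day) = +14.800 mm/day.
P = E + C − dPW/dt = 3 + (55.2) − (+14.800) = 43.4 mm/day.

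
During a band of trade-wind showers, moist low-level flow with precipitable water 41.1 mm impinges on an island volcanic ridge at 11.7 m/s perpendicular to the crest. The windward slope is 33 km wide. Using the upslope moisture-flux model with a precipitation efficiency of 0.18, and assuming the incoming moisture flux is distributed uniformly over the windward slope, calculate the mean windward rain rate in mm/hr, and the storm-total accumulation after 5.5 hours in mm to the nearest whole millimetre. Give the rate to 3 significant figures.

R ≈ 9.44 mm/hr; total ≈ 52 mm

Incoming column moisture flux per unit ridge length: F = V × PW = 11.7 × 41.1 = 480.87 mm·m/s.
Spread over the 33 km slope with efficiency ε = 0.18: R = ε·F/W = 0.18 × 480.87 / 33000 m = 2.623e-03 mm/s.
R = 2.623e-03 × 3600 = 9.44 mm/hr.
Over 5.5 h: total = 9.44 × 5.5 = 51.92 ≈ 52 mm.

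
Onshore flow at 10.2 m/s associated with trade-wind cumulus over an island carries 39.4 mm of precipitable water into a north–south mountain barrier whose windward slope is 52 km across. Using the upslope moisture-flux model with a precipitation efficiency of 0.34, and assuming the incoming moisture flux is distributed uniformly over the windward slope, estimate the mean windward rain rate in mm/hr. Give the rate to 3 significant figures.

R ≈ 9.46 mm/hr

Incoming column moisture flux per unit ridge length: F = V × PW = 10.2 × 39.4 = 401.88 mm·m/s.
Spread over the 52 km slope with efficiency ε = 0.34: R = ε·F/W = 0.34 × 401.88 / 52000 m = 2.628e-03 mm/s.
R = 2.628e-03 × 3600 = 9.46 mm/hr.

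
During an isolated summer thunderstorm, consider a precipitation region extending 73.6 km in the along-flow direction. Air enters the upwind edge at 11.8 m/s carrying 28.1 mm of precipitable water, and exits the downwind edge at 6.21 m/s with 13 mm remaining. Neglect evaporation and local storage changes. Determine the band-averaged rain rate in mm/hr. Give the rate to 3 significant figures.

R ≈ 12.3 mm/hr

Column moisture flux per unit crosswind length is F = V × PW.
Inflow: F_in = 11.8 × 28.1 = 331.58 mm·m/s
Outflow: F_out = 6.21 × 13 = 80.73 mm·m/s
Steady-state rate R = (F_in − F_out)/L = (331.58 − 80.73) / 73600 m = 3.408e-03 mm/s.
R = 3.408e-03 × 3600 = 12.3 mm/hr.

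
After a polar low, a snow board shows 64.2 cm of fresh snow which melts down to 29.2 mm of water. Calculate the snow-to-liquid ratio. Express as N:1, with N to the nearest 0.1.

Ratio = snow depth / SWE = 642 mm / 29.2 mm = 22.0, i.e. 22.0:1.

ratio ≈ 22.0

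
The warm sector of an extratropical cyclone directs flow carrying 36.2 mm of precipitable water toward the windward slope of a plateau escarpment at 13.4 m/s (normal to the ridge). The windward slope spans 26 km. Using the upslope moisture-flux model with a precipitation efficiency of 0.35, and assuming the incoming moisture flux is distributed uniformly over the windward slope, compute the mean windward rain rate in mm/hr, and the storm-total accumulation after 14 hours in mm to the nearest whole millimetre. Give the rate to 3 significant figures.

Incoming column moisture flux per unit ridge length: F = V × PW = 13.4 × 36.2 = 485.08 mm·m/s.
Spread over the 26 km slope with efficiency ε = 0.35: R = ε·F/W = 0.35 × 485.08 / 26000 m = 6.530e-03 mm/s.
R = 6.530e-03 × 3600 = 23.5 mm/hr.
Over 14 h: total = 23.5 × 14 = 329 mm.

R ≈ 23.5 mm/hr; total ≈ 329 mm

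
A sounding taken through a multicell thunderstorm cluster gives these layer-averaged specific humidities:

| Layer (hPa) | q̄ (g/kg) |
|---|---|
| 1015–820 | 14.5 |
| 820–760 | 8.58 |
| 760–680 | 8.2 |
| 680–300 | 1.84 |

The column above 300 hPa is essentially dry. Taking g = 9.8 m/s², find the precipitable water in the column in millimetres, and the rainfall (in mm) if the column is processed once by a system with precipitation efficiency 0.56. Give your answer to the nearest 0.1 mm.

PW ≈ 47.9 mm; rainfall ≈ 26.8 mm

Precipitable water is the column-integrated vapour mass per unit area: PW = (1/g) Σ q̄ Δp, with q in kg/kg and Δp in Pa (1 kg/m² of water = 1 mm).
Layer 1015–820 hPa: Δp = 195 hPa = 19500 Pa, q̄ = 0.0145 kg/kg → 0.0145 × 19500 / 9.8 = 28.85 mm
Layer 820–760 hPa: Δp = 60 hPa = 6000 Pa, q̄ = 0.00858 kg/kg → 0.00858 × 6000 / 9.8 = 5.25 mm
Layer 760–680 hPa: Δp = 80 hPa = 8000 Pa, q̄ = 0.0082 kg/kg → 0.0082 × 8000 / 9.8 = 6.69 mm
Layer 680–300 hPa: Δp = 380 hPa = 38000 Pa, q̄ = 0.00184 kg/kg → 0.00184 × 38000 / 9.8 = 7.13 mm
PW = 28.85 + 5.25 + 6.69 + 7.13 = 47.92 ≈ 47.9 mm.
Rainfall = ε × PW = 0.56 × 47.9 = 26.8 mm.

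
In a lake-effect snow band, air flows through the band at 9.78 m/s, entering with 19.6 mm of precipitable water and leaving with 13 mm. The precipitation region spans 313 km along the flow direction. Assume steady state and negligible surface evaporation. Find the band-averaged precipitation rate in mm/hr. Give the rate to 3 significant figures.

R ≈ 0.742 mm/hr

Column moisture flux per unit crosswind length is F = V × PW.
Inflow: F_in = 9.78 × 19.6 = 191.688 mm·m/s
Outflow: F_out = 9.78 × 13 = 127.14 mm·m/s
Steady-state rate R = (F_in − F_out)/L = (191.688 − 127.14) / 313000 m = 2.062e-04 mm/s.
R = 2.062e-04 × 3600 = 0.742 mm/hr.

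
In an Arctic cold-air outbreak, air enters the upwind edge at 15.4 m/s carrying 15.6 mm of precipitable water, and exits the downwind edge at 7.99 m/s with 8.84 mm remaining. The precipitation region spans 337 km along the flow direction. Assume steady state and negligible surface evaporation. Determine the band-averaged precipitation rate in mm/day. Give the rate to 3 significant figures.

Column moisture flux per unit crosswind length is F = V × PW.
Inflow: F_in = 15.4 × 15.6 = 240.24 mm·m/s
Outflow: F_out = 7.99 × 8.84 = 70.6316 mm·m/s
Steady-state rate R = (F_in − F_out)/L = (240.24 − 70.6316) / 337000 m = 5.033e-04 mm/s.
R = 5.033e-04 × 3600 × 24 = 43.5 mm/day.

R ≈ 43.5 mm/day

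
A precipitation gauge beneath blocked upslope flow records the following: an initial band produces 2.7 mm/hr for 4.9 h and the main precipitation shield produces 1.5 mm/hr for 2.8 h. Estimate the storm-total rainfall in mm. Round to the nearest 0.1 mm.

Total = Σ Rᵢ Δtᵢ = 2.7 × 4.9 + 1.5 × 2.8
      = 13.23 + 4.2 = 17.4 mm.

total ≈ 17.4 mm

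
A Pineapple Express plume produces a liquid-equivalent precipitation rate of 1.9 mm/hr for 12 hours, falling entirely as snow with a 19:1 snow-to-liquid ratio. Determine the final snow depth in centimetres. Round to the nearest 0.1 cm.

snow depth ≈ 43.3 cm

Liquid-equivalent depth = 1.9 × 12 = 22.8 mm.
Snow depth = 22.8 mm × 19 = 433.2 mm = 43.3 cm.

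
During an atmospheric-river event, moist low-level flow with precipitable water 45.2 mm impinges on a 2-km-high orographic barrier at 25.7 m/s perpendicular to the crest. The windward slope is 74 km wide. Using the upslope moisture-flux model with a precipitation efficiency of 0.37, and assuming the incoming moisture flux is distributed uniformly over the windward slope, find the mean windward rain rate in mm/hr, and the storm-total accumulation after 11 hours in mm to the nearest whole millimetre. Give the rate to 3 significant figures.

Incoming column moisture flux per unit ridge length: F = V × PW = 25.7 × 45.2 = 1161.64 mm·m/s.
Spread over the 74 km slope with efficiency ε = 0.37: R = ε·F/W = 0.37 × 1161.64 / 74000 m = 5.808e-03 mm/s.
R = 5.808e-03 × 3600 = 20.9 mm/hr.
Over 11 h: total = 20.9 × 11 = 229.9 ≈ 230 mm.

R ≈ 20.9 mm/hr; total ≈ 230 mm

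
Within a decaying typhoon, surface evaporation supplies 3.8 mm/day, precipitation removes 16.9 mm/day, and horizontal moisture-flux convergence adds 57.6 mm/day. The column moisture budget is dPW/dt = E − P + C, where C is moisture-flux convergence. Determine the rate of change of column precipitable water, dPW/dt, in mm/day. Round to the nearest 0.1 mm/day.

dPW/dt ≈ 44.5 mm/day

dPW/dt = E − P + C = 3.8 − 16.9 + (57.6) = 44.5 mm/day.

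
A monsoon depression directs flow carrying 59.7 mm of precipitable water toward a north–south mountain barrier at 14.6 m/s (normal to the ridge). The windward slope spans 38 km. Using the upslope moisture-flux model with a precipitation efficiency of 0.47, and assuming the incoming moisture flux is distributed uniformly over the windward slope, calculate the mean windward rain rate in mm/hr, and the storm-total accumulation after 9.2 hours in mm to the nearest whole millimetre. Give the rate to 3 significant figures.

R ≈ 38.8 mm/hr; total ≈ 357 mm

Incoming column moisture flux per unit ridge length: F = V × PW = 14.6 × 59.7 = 871.62 mm·m/s.
Spread over the 38 km slope with efficiency ε = 0.47: R = ε·F/W = 0.47 × 871.62 / 38000 m = 1.078e-02 mm/s.
R = 1.078e-02 × 3600 = 38.8 mm/hr.
Over 9.2 h: total = 38.8 × 9.2 = 356.96 ≈ 357 mm.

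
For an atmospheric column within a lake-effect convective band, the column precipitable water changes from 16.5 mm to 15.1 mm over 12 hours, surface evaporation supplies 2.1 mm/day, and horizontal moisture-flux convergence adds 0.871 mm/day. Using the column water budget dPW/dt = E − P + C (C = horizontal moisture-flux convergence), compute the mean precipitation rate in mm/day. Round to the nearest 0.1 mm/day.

dPW/dt = (15.1 − 16.5) mm / (12/24 day) = -2.800 mm/day.
P = E + C − dPW/dt = 2.1 + (0.871) − (-2.800) = 5.8 mm/day.

P ≈ 5.8 mm/day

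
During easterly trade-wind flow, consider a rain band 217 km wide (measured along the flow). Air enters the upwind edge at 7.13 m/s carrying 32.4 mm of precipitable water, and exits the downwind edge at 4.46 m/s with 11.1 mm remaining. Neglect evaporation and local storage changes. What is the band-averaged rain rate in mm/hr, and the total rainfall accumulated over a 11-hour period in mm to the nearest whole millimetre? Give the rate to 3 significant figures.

R ≈ 3.01 mm/hr; total ≈ 33 mm

Column moisture flux per unit crosswind length is F = V × PW.
Inflow: F_in = 7.13 × 32.4 = 231.012 mm·m/s
Outflow: F_out = 4.46 × 11.1 = 49.506 mm·m/s
Steady-state rate R = (F_in − F_out)/L = (231.012 − 49.506) / 217000 m = 8.364e-04 mm/s.
R = 8.364e-04 × 3600 = 3.01 mm/hr.
Over 11 h: total = 3.01 × 11 = 33.11 ≈ 33 mm.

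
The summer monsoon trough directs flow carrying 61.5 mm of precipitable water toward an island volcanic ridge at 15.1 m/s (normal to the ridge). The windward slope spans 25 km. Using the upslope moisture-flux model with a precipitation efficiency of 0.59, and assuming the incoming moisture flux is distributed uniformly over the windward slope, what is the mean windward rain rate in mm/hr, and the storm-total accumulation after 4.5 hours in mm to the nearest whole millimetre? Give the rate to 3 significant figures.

R ≈ 78.9 mm/hr; total ≈ 355 mm

Incoming column moisture flux per unit ridge length: F = V × PW = 15.1 × 61.5 = 928.65 mm·m/s.
Spread over the 25 km slope with efficiency ε = 0.59: R = ε·F/W = 0.59 × 928.65 / 25000 m = 2.192e-02 mm/s.
R = 2.192e-02 × 3600 = 78.9 mm/hr.
Over 4.5 h: total = 78.9 × 4.5 = 355.05 ≈ 355 mm.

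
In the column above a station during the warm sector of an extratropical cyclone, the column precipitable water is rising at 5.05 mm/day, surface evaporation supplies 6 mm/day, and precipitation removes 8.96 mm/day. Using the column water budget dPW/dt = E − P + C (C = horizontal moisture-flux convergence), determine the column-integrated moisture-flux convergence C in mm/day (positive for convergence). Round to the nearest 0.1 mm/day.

C ≈ 8.0 mm/day

dPW/dt = +5.05 mm/day.
C = dPW/dt − E + P = (+5.05) − 6 + 8.96 = 8.0 mm/day.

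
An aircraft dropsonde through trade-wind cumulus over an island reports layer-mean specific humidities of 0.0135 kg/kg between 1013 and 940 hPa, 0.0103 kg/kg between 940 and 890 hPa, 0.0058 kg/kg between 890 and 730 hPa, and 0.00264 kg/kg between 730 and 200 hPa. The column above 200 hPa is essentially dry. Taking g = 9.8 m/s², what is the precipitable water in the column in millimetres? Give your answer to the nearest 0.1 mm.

Precipitable water is the column-integrated vapour mass per unit area: PW = (1/g) Σ q̄ Δp, with q in kg/kg and Δp in Pa (1 kg/m² of water = 1 mm).
Layer 1013–940 hPa: Δp = 73 hPa = 7300 Pa, q̄ = 0.0135 kg/kg → 0.0135 × 7300 / 9.8 = 10.06 mm
Layer 940–890 hPa: Δp = 50 hPa = 5000 Pa, q̄ = 0.0103 kg/kg → 0.0103 × 5000 / 9.8 = 5.26 mm
Layer 890–730 hPa: Δp = 160 hPa = 16000 Pa, q̄ = 0.0058 kg/kg → 0.0058 × 16000 / 9.8 = 9.47 mm
Layer 730–200 hPa: Δp = 530 hPa = 53000 Pa, q̄ = 0.00264 kg/kg → 0.00264 × 53000 / 9.8 = 14.28 mm
PW = 10.06 + 5.26 + 9.47 + 14.28 = 39.07 ≈ 39.1 mm.

PW ≈ 39.1 mm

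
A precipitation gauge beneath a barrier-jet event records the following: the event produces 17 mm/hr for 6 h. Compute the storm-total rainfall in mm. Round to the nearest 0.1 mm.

Total = Σ Rᵢ Δtᵢ = 17 × 6
      = 102 = 102.0 mm.

total ≈ 102.0 mm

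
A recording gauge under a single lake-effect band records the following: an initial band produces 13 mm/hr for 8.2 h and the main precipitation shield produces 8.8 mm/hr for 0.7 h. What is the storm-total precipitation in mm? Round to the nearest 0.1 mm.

Total = Σ Rᵢ Δtᵢ = 13 × 8.2 + 8.8 × 0.7
      = 106.6 + 6.16 = 112.8 mm.

total ≈ 112.8 mm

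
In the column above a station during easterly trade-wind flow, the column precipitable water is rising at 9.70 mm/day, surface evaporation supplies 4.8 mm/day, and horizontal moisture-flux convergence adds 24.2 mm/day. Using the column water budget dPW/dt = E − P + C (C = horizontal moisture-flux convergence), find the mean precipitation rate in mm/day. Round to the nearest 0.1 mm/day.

dPW/dt = +9.70 mm/day.
P = E + C − dPW/dt = 4.8 + (24.2) − (+9.70) = 19.3 mm/day.

P ≈ 19.3 mm/day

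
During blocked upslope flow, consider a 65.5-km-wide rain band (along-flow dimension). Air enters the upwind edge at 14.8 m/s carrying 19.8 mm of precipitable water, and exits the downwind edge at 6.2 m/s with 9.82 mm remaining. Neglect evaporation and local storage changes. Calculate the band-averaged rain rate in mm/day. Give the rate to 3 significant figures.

R ≈ 306 mm/day

Column moisture flux per unit crosswind length is F = V × PW.
Inflow: F_in = 14.8 × 19.8 = 293.04 mm·m/s
Outflow: F_out = 6.2 × 9.82 = 60.884 mm·m/s
Steady-state rate R = (F_in − F_out)/L = (293.04 − 60.884) / 65500 m = 3.544e-03 mm/s.
R = 3.544e-03 × 3600 × 24 = 306 mm/day.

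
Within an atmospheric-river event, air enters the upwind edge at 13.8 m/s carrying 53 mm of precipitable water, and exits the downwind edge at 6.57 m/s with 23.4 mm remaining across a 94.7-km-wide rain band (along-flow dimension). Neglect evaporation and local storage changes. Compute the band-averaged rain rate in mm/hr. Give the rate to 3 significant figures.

R ≈ 22.0 mm/hr

Column moisture flux per unit crosswind length is F = V × PW.
Inflow: F_in = 13.8 × 53 = 731.4 mm·m/s
Outflow: F_out = 6.57 × 23.4 = 153.738 mm·m/s
Steady-state rate R = (F_in − F_out)/L = (731.4 − 153.738) / 94700 m = 6.100e-03 mm/s.
R = 6.100e-03 × 3600 = 22.0 mm/hr.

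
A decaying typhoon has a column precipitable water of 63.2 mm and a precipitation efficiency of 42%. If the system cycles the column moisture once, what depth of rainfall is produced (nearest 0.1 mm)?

rainfall ≈ 26.5 mm

Rainfall = ε × PW = 0.42 × 63.2 = 26.5 mm.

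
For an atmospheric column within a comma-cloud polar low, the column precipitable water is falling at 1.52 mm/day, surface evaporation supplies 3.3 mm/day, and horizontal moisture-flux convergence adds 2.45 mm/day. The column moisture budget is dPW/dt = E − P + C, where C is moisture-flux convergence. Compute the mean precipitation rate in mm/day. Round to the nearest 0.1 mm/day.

P ≈ 7.3 mm/day

dPW/dt = -1.52 mm/day.
P = E + C − dPW/dt = 3.3 + (2.45) − (-1.52) = 7.3 mm/day.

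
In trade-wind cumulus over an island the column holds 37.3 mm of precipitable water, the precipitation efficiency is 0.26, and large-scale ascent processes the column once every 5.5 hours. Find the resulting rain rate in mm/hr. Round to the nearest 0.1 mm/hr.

Each overturning extracts ε × PW = 0.26 × 37.3 = 9.698 mm.
Rate = ε·PW / τ = 9.698 / 5.5 h = 1.8 mm/hr.

R ≈ 1.8 mm/hr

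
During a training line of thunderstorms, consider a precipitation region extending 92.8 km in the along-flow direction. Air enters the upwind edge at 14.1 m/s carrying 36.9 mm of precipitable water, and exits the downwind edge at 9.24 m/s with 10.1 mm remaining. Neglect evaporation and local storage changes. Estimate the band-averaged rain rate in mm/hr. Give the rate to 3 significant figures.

R ≈ 16.6 mm/hr

Column moisture flux per unit crosswind length is F = V × PW.
Inflow: F_in = 14.1 × 36.9 = 520.29 mm·m/s
Outflow: F_out = 9.24 × 10.1 = 93.324 mm·m/s
Steady-state rate R = (F_in − F_out)/L = (520.29 − 93.324) / 92800 m = 4.601e-03 mm/s.
R = 4.601e-03 × 3600 = 16.6 mm/hr.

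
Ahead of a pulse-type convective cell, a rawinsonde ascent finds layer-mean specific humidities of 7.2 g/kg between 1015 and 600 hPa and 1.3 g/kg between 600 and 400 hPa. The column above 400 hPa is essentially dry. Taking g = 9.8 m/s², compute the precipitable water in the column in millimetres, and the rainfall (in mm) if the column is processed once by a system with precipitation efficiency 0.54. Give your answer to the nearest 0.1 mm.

PW ≈ 33.1 mm; rainfall ≈ 17.9 mm

Precipitable water is the column-integrated vapour mass per unit area: PW = (1/g) Σ q̄ Δp, with q in kg/kg and Δp in Pa (1 kg/m² of water = 1 mm).
Layer 1015–600 hPa: Δp = 415 hPa = 41500 Pa, q̄ = 0.0072 kg/kg → 0.0072 × 41500 / 9.8 = 30.49 mm
Layer 600–400 hPa: Δp = 200 hPa = 20000 Pa, q̄ = 0.0013 kg/kg → 0.0013 × 20000 / 9.8 = 2.65 mm
PW = 30.49 + 2.65 = 33.14 ≈ 33.1 mm.
Rainfall = ε × PW = 0.54 × 33.1 = 17.9 mm.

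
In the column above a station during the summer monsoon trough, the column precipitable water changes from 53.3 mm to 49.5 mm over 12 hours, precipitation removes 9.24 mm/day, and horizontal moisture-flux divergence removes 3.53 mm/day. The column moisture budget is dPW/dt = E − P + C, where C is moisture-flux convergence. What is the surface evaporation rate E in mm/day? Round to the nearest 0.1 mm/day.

E ≈ 5.2 mm/day

dPW/dt = (49.5 − 53.3) mm / (12/24 day) = -7.600 mm/day.
E = dPW/dt + P − C = (-7.600) + 9.24 − (-3.53) = 5.2 mm/day.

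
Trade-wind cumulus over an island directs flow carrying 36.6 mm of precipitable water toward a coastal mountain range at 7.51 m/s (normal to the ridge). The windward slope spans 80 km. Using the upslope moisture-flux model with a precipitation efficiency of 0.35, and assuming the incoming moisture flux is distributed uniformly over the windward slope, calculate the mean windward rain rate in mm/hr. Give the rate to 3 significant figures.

Incoming column moisture flux per unit ridge length: F = V × PW = 7.51 × 36.6 = 274.866 mm·m/s.
Spread over the 80 km slope with efficiency ε = 0.35: R = ε·F/W = 0.35 × 274.866 / 80000 m = 1.203e-03 mm/s.
R = 1.203e-03 × 3600 = 4.33 mm/hr.

R ≈ 4.33 mm/hr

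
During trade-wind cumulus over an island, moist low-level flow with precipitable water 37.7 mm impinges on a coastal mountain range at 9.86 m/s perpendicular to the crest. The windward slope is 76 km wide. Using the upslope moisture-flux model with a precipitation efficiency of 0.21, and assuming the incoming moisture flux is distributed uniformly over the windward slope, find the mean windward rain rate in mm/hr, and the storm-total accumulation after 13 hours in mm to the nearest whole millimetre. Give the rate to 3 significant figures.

R ≈ 3.70 mm/hr; total ≈ 48 mm

Incoming column moisture flux per unit ridge length: F = V × PW = 9.86 × 37.7 = 371.722 mm·m/s.
Spread over the 76 km slope with efficiency ε = 0.21: R = ε·F/W = 0.21 × 371.722 / 76000 m = 1.027e-03 mm/s.
R = 1.027e-03 × 3600 = 3.70 mm/hr.
Over 13 h: total = 3.70 × 13 = 48.1 ≈ 48 mm.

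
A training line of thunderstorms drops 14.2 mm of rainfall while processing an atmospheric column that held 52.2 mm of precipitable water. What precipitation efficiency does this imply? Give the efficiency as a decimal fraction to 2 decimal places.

ε = rainfall / PW = 14.2 / 52.2 = 0.27.

ε ≈ 0.27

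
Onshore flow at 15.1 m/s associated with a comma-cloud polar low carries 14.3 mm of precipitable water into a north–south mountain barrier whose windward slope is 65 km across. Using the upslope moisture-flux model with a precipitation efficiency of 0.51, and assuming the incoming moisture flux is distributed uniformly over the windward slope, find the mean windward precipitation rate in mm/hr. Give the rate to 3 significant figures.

Incoming column moisture flux per unit ridge length: F = V × PW = 15.1 × 14.3 = 215.93 mm·m/s.
Spread over the 65 km slope with efficiency ε = 0.51: R = ε·F/W = 0.51 × 215.93 / 65000 m = 1.694e-03 mm/s.
R = 1.694e-03 × 3600 = 6.10 mm/hr.

R ≈ 6.10 mm/hr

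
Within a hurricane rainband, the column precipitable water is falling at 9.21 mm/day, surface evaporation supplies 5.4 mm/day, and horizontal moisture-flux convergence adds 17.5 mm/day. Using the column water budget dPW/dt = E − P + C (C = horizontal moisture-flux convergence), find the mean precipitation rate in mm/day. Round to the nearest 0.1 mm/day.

P ≈ 32.1 mm/day

dPW/dt = -9.21 mm/day.
P = E + C − dPW/dt = 5.4 + (17.5) − (-9.21) = 32.1 mm/day.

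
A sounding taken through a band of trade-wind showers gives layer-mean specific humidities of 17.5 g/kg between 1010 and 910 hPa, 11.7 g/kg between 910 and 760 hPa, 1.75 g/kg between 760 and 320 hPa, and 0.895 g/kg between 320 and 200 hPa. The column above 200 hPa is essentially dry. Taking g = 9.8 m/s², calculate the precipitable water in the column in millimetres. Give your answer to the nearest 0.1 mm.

Precipitable water is the column-integrated vapour mass per unit area: PW = (1/g) Σ q̄ Δp, with q in kg/kg and Δp in Pa (1 kg/m² of water = 1 mm).
Layer 1010–910 hPa: Δp = 100 hPa = 10000 Pa, q̄ = 0.0175 kg/kg → 0.0175 × 10000 / 9.8 = 17.86 mm
Layer 910–760 hPa: Δp = 150 hPa = 15000 Pa, q̄ = 0.0117 kg/kg → 0.0117 × 15000 / 9.8 = 17.91 mm
Layer 760–320 hPa: Δp = 440 hPa = 44000 Pa, q̄ = 0.00175 kg/kg → 0.00175 × 44000 / 9.8 = 7.86 mm
Layer 320–200 hPa: Δp = 120 hPa = 12000 Pa, q̄ = 0.000895 kg/kg → 0.000895 × 12000 / 9.8 = 1.10 mm
PW = 17.86 + 17.91 + 7.86 + 1.10 = 44.73 ≈ 44.7 mm.

PW ≈ 44.7 mm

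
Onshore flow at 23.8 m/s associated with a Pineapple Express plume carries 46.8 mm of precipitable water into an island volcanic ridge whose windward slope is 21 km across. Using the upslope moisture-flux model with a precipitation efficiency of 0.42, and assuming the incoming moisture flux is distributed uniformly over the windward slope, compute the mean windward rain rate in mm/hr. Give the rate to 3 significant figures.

Incoming column moisture flux per unit ridge length: F = V × PW = 23.8 × 46.8 = 1113.84 mm·m/s.
Spread over the 21 km slope with efficiency ε = 0.42: R = ε·F/W = 0.42 × 1113.84 / 21000 m = 2.228e-02 mm/s.
R = 2.228e-02 × 3600 = 80.2 mm/hr.

R ≈ 80.2 mm/hr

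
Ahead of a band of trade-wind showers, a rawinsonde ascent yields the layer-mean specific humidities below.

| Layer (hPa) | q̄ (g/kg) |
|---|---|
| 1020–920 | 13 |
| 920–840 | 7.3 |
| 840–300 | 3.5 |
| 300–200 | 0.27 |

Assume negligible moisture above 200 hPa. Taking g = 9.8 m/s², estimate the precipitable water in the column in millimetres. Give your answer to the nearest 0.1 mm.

Precipitable water is the column-integrated vapour mass per unit area: PW = (1/g) Σ q̄ Δp, with q in kg/kg and Δp in Pa (1 kg/m² of water = 1 mm).
Layer 1020–920 hPa: Δp = 100 hPa = 10000 Pa, q̄ = 0.013 kg/kg → 0.013 × 10000 / 9.8 = 13.27 mm
Layer 920–840 hPa: Δp = 80 hPa = 8000 Pa, q̄ = 0.0073 kg/kg → 0.0073 × 8000 / 9.8 = 5.96 mm
Layer 840–300 hPa: Δp = 540 hPa = 54000 Pa, q̄ = 0.0035 kg/kg → 0.0035 × 54000 / 9.8 = 19.29 mm
Layer 300–200 hPa: Δp = 100 hPa = 10000 Pa, q̄ = 0.00027 kg/kg → 0.00027 × 10000 / 9.8 = 0.28 mm
PW = 13.27 + 5.96 + 19.29 + 0.28 = 38.80 ≈ 38.8 mm.

PW ≈ 38.8 mm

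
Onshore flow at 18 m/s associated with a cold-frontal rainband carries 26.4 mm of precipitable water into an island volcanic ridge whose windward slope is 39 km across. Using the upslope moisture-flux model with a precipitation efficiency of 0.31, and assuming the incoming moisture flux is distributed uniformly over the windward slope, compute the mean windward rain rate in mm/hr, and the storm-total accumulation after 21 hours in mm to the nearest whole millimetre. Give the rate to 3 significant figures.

Incoming column moisture flux per unit ridge length: F = V × PW = 18 × 26.4 = 475.2 mm·m/s.
Spread over the 39 km slope with efficiency ε = 0.31: R = ε·F/W = 0.31 × 475.2 / 39000 m = 3.777e-03 mm/s.
R = 3.777e-03 × 3600 = 13.6 mm/hr.
Over 21 h: total = 13.6 × 21 = 285.6 ≈ 286 mm.

R ≈ 13.6 mm/hr; total ≈ 286 mm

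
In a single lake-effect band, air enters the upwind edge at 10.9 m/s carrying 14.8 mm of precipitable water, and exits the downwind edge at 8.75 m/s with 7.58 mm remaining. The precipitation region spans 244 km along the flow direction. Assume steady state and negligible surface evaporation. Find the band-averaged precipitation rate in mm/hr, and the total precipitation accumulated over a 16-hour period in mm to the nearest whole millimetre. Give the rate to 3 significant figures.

Column moisture flux per unit crosswind length is F = V × PW.
Inflow: F_in = 10.9 × 14.8 = 161.32 mm·m/s
Outflow: F_out = 8.75 × 7.58 = 66.325 mm·m/s
Steady-state rate R = (F_in − F_out)/L = (161.32 − 66.325) / 244000 m = 3.893e-04 mm/s.
R = 3.893e-04 × 3600 = 1.40 mm/hr.
Over 16 h: total = 1.40 × 16 = 22.4 ≈ 22 mm.

R ≈ 1.40 mm/hr; total ≈ 22 mm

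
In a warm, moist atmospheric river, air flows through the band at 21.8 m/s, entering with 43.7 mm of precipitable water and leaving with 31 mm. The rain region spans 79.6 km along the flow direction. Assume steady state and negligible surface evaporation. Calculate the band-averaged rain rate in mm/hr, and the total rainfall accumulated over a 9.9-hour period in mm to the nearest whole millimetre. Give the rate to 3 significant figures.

R ≈ 12.5 mm/hr; total ≈ 124 mm

Column moisture flux per unit crosswind length is F = V × PW.
Inflow: F_in = 21.8 × 43.7 = 952.66 mm·m/s
Outflow: F_out = 21.8 × 31 = 675.8 mm·m/s
Steady-state rate R = (F_in − F_out)/L = (952.66 − 675.8) / 79600 m = 3.478e-03 mm/s.
R = 3.478e-03 × 3600 = 12.5 mm/hr.
Over 9.9 h: total = 12.5 × 9.9 = 123.75 ≈ 124 mm.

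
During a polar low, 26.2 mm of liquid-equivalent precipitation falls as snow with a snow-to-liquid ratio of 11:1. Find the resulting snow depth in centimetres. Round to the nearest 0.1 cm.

snow depth ≈ 28.8 cm

Snow depth = liquid × ratio = 26.2 mm × 11 = 288.2 mm = 28.8 cm.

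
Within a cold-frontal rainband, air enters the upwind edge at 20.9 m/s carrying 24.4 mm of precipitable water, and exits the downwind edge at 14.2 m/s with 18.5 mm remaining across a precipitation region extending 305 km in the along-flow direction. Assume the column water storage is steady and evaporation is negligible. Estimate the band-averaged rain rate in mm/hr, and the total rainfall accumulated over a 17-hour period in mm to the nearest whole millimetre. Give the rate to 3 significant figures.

Column moisture flux per unit crosswind length is F = V × PW.
Inflow: F_in = 20.9 × 24.4 = 509.96 mm·m/s
Outflow: F_out = 14.2 × 18.5 = 262.7 mm·m/s
Steady-state rate R = (F_in − F_out)/L = (509.96 − 262.7) / 305000 m = 8.107e-04 mm/s.
R = 8.107e-04 × 3600 = 2.92 mm/hr.
Over 17 h: total = 2.92 × 17 = 49.64 ≈ 50 mm.

R ≈ 2.92 mm/hr; total ≈ 50 mm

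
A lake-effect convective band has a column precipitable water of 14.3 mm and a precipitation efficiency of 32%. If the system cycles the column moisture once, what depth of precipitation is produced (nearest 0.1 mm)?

Precipitation = ε × PW = 0.32 × 14.3 = 4.6 mm.

precipitation ≈ 4.6 mm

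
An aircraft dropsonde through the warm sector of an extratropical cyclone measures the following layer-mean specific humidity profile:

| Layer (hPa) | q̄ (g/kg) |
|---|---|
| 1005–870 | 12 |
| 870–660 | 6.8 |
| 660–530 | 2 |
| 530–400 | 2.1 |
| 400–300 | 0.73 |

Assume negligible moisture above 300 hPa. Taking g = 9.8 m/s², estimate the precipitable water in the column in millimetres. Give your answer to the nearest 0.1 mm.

PW ≈ 37.3 mm

Precipitable water is the column-integrated vapour mass per unit area: PW = (1/g) Σ q̄ Δp, with q in kg/kg and Δp in Pa (1 kg/m² of water = 1 mm).
Layer 1005–870 hPa: Δp = 135 hPa = 13500 Pa, q̄ = 0.012 kg/kg → 0.012 × 13500 / 9.8 = 16.53 mm
Layer 870–660 hPa: Δp = 210 hPa = 21000 Pa, q̄ = 0.0068 kg/kg → 0.0068 × 21000 / 9.8 = 14.57 mm
Layer 660–530 hPa: Δp = 130 hPa = 13000 Pa, q̄ = 0.002 kg/kg → 0.002 × 13000 / 9.8 = 2.65 mm
Layer 530–400 hPa: Δp = 130 hPa = 13000 Pa, q̄ = 0.0021 kg/kg → 0.0021 × 13000 / 9.8 = 2.79 mm
Layer 400–300 hPa: Δp = 100 hPa = 10000 Pa, q̄ = 0.00073 kg/kg → 0.00073 × 10000 / 9.8 = 0.74 mm
PW = 16.53 + 14.57 + 2.65 + 2.79 + 0.74 = 37.28 ≈ 37.3 mm.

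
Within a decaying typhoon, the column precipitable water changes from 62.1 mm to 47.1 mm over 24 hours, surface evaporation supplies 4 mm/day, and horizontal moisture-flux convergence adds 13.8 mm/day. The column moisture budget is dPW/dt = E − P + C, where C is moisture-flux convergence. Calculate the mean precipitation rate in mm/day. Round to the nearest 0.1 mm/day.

dPW/dt = (47.1 − 62.1) mm / (24/24 day) = -15.000 mm/day.
P = E + C − dPW/dt = 4 + (13.8) − (-15.000) = 32.8 mm/day.

P ≈ 32.8 mm/day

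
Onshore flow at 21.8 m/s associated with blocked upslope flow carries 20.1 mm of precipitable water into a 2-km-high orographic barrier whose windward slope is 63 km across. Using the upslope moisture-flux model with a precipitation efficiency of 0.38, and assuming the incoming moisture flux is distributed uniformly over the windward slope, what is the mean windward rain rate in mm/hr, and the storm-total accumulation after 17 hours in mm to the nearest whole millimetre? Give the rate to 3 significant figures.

Incoming column moisture flux per unit ridge length: F = V × PW = 21.8 × 20.1 = 438.18 mm·m/s.
Spread over the 63 km slope with efficiency ε = 0.38: R = ε·F/W = 0.38 × 438.18 / 63000 m = 2.643e-03 mm/s.
R = 2.643e-03 × 3600 = 9.51 mm/hr.
Over 17 h: total = 9.51 × 17 = 161.67 ≈ 162 mm.

R ≈ 9.51 mm/hr; total ≈ 162 mm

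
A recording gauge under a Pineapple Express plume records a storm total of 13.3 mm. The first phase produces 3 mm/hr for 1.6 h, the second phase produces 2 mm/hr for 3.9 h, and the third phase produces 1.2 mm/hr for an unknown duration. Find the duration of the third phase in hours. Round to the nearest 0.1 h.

duration ≈ 0.6 h

Known phases: 3 × 1.6 + 2 × 3.9 = 4.8 + 7.8 = 12.6 mm.
Remaining depth = 13.3 − 12.6 = 0.7 mm.
Duration = 0.7 / 1.2 = 0.6 h.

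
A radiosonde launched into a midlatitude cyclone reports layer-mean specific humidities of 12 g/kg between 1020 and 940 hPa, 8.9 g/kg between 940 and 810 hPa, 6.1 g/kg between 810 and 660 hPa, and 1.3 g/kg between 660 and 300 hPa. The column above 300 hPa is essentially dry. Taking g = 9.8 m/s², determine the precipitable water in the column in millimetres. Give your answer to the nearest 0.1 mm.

PW ≈ 35.7 mm

Precipitable water is the column-integrated vapour mass per unit area: PW = (1/g) Σ q̄ Δp, with q in kg/kg and Δp in Pa (1 kg/m² of water = 1 mm).
Layer 1020–940 hPa: Δp = 80 hPa = 8000 Pa, q̄ = 0.012 kg/kg → 0.012 × 8000 / 9.8 = 9.80 mm
Layer 940–810 hPa: Δp = 130 hPa = 13000 Pa, q̄ = 0.0089 kg/kg → 0.0089 × 13000 / 9.8 = 11.81 mm
Layer 810–660 hPa: Δp = 150 hPa = 15000 Pa, q̄ = 0.0061 kg/kg → 0.0061 × 15000 / 9.8 = 9.34 mm
Layer 660–300 hPa: Δp = 360 hPa = 36000 Pa, q̄ = 0.0013 kg/kg → 0.0013 × 36000 / 9.8 = 4.78 mm
PW = 9.80 + 11.81 + 9.34 + 4.78 = 35.73 ≈ 35.7 mm.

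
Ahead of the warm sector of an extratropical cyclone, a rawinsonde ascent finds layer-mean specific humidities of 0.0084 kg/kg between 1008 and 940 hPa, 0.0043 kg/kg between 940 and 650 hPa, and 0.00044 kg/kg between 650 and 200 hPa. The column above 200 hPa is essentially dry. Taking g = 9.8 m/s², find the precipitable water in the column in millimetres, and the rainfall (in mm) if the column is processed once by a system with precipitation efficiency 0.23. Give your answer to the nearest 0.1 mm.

Precipitable water is the column-integrated vapour mass per unit area: PW = (1/g) Σ q̄ Δp, with q in kg/kg and Δp in Pa (1 kg/m² of water = 1 mm).
Layer 1008–940 hPa: Δp = 68 hPa = 6800 Pa, q̄ = 0.0084 kg/kg → 0.0084 × 6800 / 9.8 = 5.83 mm
Layer 940–650 hPa: Δp = 290 hPa = 29000 Pa, q̄ = 0.0043 kg/kg → 0.0043 × 29000 / 9.8 = 12.72 mm
Layer 650–200 hPa: Δp = 450 hPa = 45000 Pa, q̄ = 0.00044 kg/kg → 0.00044 × 45000 / 9.8 = 2.02 mm
PW = 5.83 + 12.72 + 2.02 = 20.57 ≈ 20.6 mm.
Rainfall = ε × PW = 0.23 × 20.6 = 4.7 mm.

PW ≈ 20.6 mm; rainfall ≈ 4.7 mm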